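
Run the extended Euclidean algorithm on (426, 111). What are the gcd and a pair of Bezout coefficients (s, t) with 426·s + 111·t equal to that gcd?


Euclidean algorithm on (426, 111) — divide until remainder is 0:
  426 = 3 · 111 + 93
  111 = 1 · 93 + 18
  93 = 5 · 18 + 3
  18 = 6 · 3 + 0
gcd(426, 111) = 3.
Track Bezout coefficients alongside the remainders: start with r₀ = 426 = a·1 + b·0 (s = 1, t = 0) and r₁ = 111 = a·0 + b·1 (s = 0, t = 1); each new remainder r_{k+1} = r_{k-1} − q_k·r_k inherits s_{k+1} = s_{k-1} − q_k·s_k, t_{k+1} = t_{k-1} − q_k·t_k, so r_k = a·s_k + b·t_k at every step:
  q = 3: r = 93, s = 1 − 3·0 = 1, t = 0 − 3·1 = -3  (check: 426·1 + 111·(-3) = 93)
  q = 1: r = 18, s = 0 − 1·1 = -1, t = 1 − 1·(-3) = 4  (check: 426·(-1) + 111·4 = 18)
  q = 5: r = 3, s = 1 − 5·(-1) = 6, t = -3 − 5·4 = -23  (check: 426·6 + 111·(-23) = 3)
The row with r = 3 (the gcd) gives the Bezout coefficients s = 6, t = -23.
Result: 426 · (6) + 111 · (-23) = 3.

gcd(426, 111) = 3; s = 6, t = -23 (check: 426·6 + 111·(-23) = 3).


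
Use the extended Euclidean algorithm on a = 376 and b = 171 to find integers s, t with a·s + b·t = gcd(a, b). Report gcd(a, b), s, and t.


Euclidean algorithm on (376, 171) — divide until remainder is 0:
  376 = 2 · 171 + 34
  171 = 5 · 34 + 1
  34 = 34 · 1 + 0
gcd(376, 171) = 1.
Track Bezout coefficients alongside the remainders: start with r₀ = 376 = a·1 + b·0 (s = 1, t = 0) and r₁ = 171 = a·0 + b·1 (s = 0, t = 1); each new remainder r_{k+1} = r_{k-1} − q_k·r_k inherits s_{k+1} = s_{k-1} − q_k·s_k, t_{k+1} = t_{k-1} − q_k·t_k, so r_k = a·s_k + b·t_k at every step:
  q = 2: r = 34, s = 1 − 2·0 = 1, t = 0 − 2·1 = -2  (check: 376·1 + 171·(-2) = 34)
  q = 5: r = 1, s = 0 − 5·1 = -5, t = 1 − 5·(-2) = 11  (check: 376·(-5) + 171·11 = 1)
The row with r = 1 (the gcd) gives the Bezout coefficients s = -5, t = 11.
Result: 376 · (-5) + 171 · (11) = 1.

gcd(376, 171) = 1; s = -5, t = 11 (check: 376·(-5) + 171·11 = 1).


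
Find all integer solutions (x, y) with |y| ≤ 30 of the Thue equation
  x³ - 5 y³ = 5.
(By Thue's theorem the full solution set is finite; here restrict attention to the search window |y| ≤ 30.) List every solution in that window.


The equation is x³ - 5y³ = 5. For fixed y, x³ = 5·y³ + 5, so a solution requires the RHS to be a perfect cube.
Strategy: iterate y from -30 to 30, compute RHS = 5·y³ + 5, and check whether it is a (positive or negative) perfect cube.
Check small values of y:
  y = 0: RHS = 5 is not a perfect cube.
  y = 1: RHS = 10 is not a perfect cube.
  y = -1: RHS = 0 = (0)³ ⇒ x = 0 works.
  y = 2: RHS = 45 is not a perfect cube.
  y = -2: RHS = -35 is not a perfect cube.
  y = 3: RHS = 140 is not a perfect cube.
  y = -3: RHS = -130 is not a perfect cube.
Continuing the search up to |y| = 30 finds no further solutions beyond those listed.
Collected solutions: (0, -1).

Solutions (with |y| ≤ 30): (0, -1).


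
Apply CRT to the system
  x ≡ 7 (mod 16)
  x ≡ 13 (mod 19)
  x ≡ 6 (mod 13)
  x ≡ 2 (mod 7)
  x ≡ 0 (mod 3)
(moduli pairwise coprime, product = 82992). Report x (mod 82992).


Product of moduli M = 16 · 19 · 13 · 7 · 3 = 82992.
Merge one congruence at a time:
  Start: x ≡ 7 (mod 16).
  Combine with x ≡ 13 (mod 19); new modulus lcm = 304.
    Write x = 7 + 16·t and substitute into x ≡ 13 (mod 19): 16·t ≡ 13 − 7 = 6 (mod 19).
    The inverse of 16 mod 19 is 6 (since 16·6 = 96 = 5·19 + 1), so t ≡ 6·6 = 36 ≡ 17 (mod 19).
    Then x = 7 + 16·17 = 279, valid modulo lcm(16, 19) = 304: x ≡ 279 (mod 304).
  Combine with x ≡ 6 (mod 13); new modulus lcm = 3952.
    Write x = 279 + 304·t and substitute into x ≡ 6 (mod 13): 304·t ≡ 6 − 279 = -273 (mod 13).
    Reduce coefficients mod 13: 5·t ≡ 0 (mod 13).
    The inverse of 5 mod 13 is 8 (since 5·8 = 40 = 3·13 + 1), so t ≡ 8·0 = 0 ≡ 0 (mod 13).
    Then x = 279 + 304·0 = 279, valid modulo lcm(304, 13) = 3952: x ≡ 279 (mod 3952).
  Combine with x ≡ 2 (mod 7); new modulus lcm = 27664.
    Write x = 279 + 3952·t and substitute into x ≡ 2 (mod 7): 3952·t ≡ 2 − 279 = -277 (mod 7).
    Reduce coefficients mod 7: 4·t ≡ 3 (mod 7).
    The inverse of 4 mod 7 is 2 (since 4·2 = 8 = 1·7 + 1), so t ≡ 2·3 = 6 ≡ 6 (mod 7).
    Then x = 279 + 3952·6 = 23991, valid modulo lcm(3952, 7) = 27664: x ≡ 23991 (mod 27664).
  Combine with x ≡ 0 (mod 3); new modulus lcm = 82992.
    Write x = 23991 + 27664·t and substitute into x ≡ 0 (mod 3): 27664·t ≡ 0 − 23991 = -23991 (mod 3).
    Reduce coefficients mod 3: 1·t ≡ 0 (mod 3).
    So t ≡ 0 (mod 3).
    Then x = 23991 + 27664·0 = 23991, valid modulo lcm(27664, 3) = 82992: x ≡ 23991 (mod 82992).
Verify against each original: 23991 mod 16 = 7, 23991 mod 19 = 13, 23991 mod 13 = 6, 23991 mod 7 = 2, 23991 mod 3 = 0.

x ≡ 23991 (mod 82992).


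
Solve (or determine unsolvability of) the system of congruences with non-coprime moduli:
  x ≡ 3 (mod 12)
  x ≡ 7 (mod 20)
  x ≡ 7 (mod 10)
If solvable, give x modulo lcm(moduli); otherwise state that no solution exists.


Moduli 12, 20, 10 are not pairwise coprime, so CRT works modulo lcm(m_i) when all pairwise compatibility conditions hold.
Pairwise compatibility: gcd(m_i, m_j) must divide a_i - a_j for every pair.
Merge one congruence at a time:
  Start: x ≡ 3 (mod 12).
  Combine with x ≡ 7 (mod 20): gcd(12, 20) = 4; 7 - 3 = 4, which IS divisible by 4, so compatible.
    Write x = 3 + 12·t and substitute into x ≡ 7 (mod 20): 12·t ≡ 7 − 3 = 4 (mod 20).
    Divide the congruence (and modulus) by g = 4: 3·t ≡ 1 (mod 5).
    The inverse of 3 mod 5 is 2 (since 3·2 = 6 = 1·5 + 1), so t ≡ 2·1 = 2 ≡ 2 (mod 5).
    Then x = 3 + 12·2 = 27, valid modulo lcm(12, 20) = 60: x ≡ 27 (mod 60).
  Combine with x ≡ 7 (mod 10): gcd(60, 10) = 10; 7 - 27 = -20, which IS divisible by 10, so compatible.
    Write x = 27 + 60·t and substitute into x ≡ 7 (mod 10): 60·t ≡ 7 − 27 = -20 (mod 10).
    Divide the congruence (and modulus) by g = 10: 6·t ≡ -2 (mod 1).
    Modulo 1 every t works; take t = 0.
    Then x = 27 + 60·0 = 27, valid modulo lcm(60, 10) = 60: x ≡ 27 (mod 60).
Verify: 27 mod 12 = 3, 27 mod 20 = 7, 27 mod 10 = 7.

x ≡ 27 (mod 60).


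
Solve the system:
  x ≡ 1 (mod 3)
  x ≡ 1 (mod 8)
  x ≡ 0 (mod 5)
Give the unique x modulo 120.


Moduli 3, 8, 5 are pairwise coprime; by CRT there is a unique solution modulo M = 3 · 8 · 5 = 120.
Solve pairwise, accumulating the modulus:
  Start with x ≡ 1 (mod 3).
  Combine with x ≡ 1 (mod 8): since gcd(3, 8) = 1, we get a unique residue mod 24.
    Write x = 1 + 3·t and substitute into x ≡ 1 (mod 8): 3·t ≡ 1 − 1 = 0 (mod 8).
    The inverse of 3 mod 8 is 3 (since 3·3 = 9 = 1·8 + 1), so t ≡ 3·0 = 0 ≡ 0 (mod 8).
    Then x = 1 + 3·0 = 1, valid modulo lcm(3, 8) = 24: x ≡ 1 (mod 24).
  Combine with x ≡ 0 (mod 5): since gcd(24, 5) = 1, we get a unique residue mod 120.
    Write x = 1 + 24·t and substitute into x ≡ 0 (mod 5): 24·t ≡ 0 − 1 = -1 (mod 5).
    Reduce coefficients mod 5: 4·t ≡ 4 (mod 5).
    The inverse of 4 mod 5 is 4 (since 4·4 = 16 = 3·5 + 1), so t ≡ 4·4 = 16 ≡ 1 (mod 5).
    Then x = 1 + 24·1 = 25, valid modulo lcm(24, 5) = 120: x ≡ 25 (mod 120).
Verify: 25 mod 3 = 1 ✓, 25 mod 8 = 1 ✓, 25 mod 5 = 0 ✓.

x ≡ 25 (mod 120).


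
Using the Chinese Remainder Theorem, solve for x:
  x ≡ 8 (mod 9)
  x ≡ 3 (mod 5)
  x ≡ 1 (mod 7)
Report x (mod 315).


Moduli 9, 5, 7 are pairwise coprime; by CRT there is a unique solution modulo M = 9 · 5 · 7 = 315.
Solve pairwise, accumulating the modulus:
  Start with x ≡ 8 (mod 9).
  Combine with x ≡ 3 (mod 5): since gcd(9, 5) = 1, we get a unique residue mod 45.
    Write x = 8 + 9·t and substitute into x ≡ 3 (mod 5): 9·t ≡ 3 − 8 = -5 (mod 5).
    Reduce coefficients mod 5: 4·t ≡ 0 (mod 5).
    The inverse of 4 mod 5 is 4 (since 4·4 = 16 = 3·5 + 1), so t ≡ 4·0 = 0 ≡ 0 (mod 5).
    Then x = 8 + 9·0 = 8, valid modulo lcm(9, 5) = 45: x ≡ 8 (mod 45).
  Combine with x ≡ 1 (mod 7): since gcd(45, 7) = 1, we get a unique residue mod 315.
    Write x = 8 + 45·t and substitute into x ≡ 1 (mod 7): 45·t ≡ 1 − 8 = -7 (mod 7).
    Reduce coefficients mod 7: 3·t ≡ 0 (mod 7).
    The inverse of 3 mod 7 is 5 (since 3·5 = 15 = 2·7 + 1), so t ≡ 5·0 = 0 ≡ 0 (mod 7).
    Then x = 8 + 45·0 = 8, valid modulo lcm(45, 7) = 315: x ≡ 8 (mod 315).
Verify: 8 mod 9 = 8 ✓, 8 mod 5 = 3 ✓, 8 mod 7 = 1 ✓.

x ≡ 8 (mod 315).


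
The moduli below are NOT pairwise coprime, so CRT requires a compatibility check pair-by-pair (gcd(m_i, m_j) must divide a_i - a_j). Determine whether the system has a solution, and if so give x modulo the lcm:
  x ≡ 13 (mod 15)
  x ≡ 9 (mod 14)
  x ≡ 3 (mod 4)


Moduli 15, 14, 4 are not pairwise coprime, so CRT works modulo lcm(m_i) when all pairwise compatibility conditions hold.
Pairwise compatibility: gcd(m_i, m_j) must divide a_i - a_j for every pair.
Merge one congruence at a time:
  Start: x ≡ 13 (mod 15).
  Combine with x ≡ 9 (mod 14): gcd(15, 14) = 1; 9 - 13 = -4, which IS divisible by 1, so compatible.
    Write x = 13 + 15·t and substitute into x ≡ 9 (mod 14): 15·t ≡ 9 − 13 = -4 (mod 14).
    Reduce coefficients mod 14: 1·t ≡ 10 (mod 14).
    So t ≡ 10 (mod 14).
    Then x = 13 + 15·10 = 163, valid modulo lcm(15, 14) = 210: x ≡ 163 (mod 210).
  Combine with x ≡ 3 (mod 4): gcd(210, 4) = 2; 3 - 163 = -160, which IS divisible by 2, so compatible.
    Write x = 163 + 210·t and substitute into x ≡ 3 (mod 4): 210·t ≡ 3 − 163 = -160 (mod 4).
    Divide the congruence (and modulus) by g = 2: 105·t ≡ -80 (mod 2).
    Reduce coefficients mod 2: 1·t ≡ 0 (mod 2).
    So t ≡ 0 (mod 2).
    Then x = 163 + 210·0 = 163, valid modulo lcm(210, 4) = 420: x ≡ 163 (mod 420).
Verify: 163 mod 15 = 13, 163 mod 14 = 9, 163 mod 4 = 3.

x ≡ 163 (mod 420).


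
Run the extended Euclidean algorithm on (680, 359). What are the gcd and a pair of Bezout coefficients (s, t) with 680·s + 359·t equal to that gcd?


Euclidean algorithm on (680, 359) — divide until remainder is 0:
  680 = 1 · 359 + 321
  359 = 1 · 321 + 38
  321 = 8 · 38 + 17
  38 = 2 · 17 + 4
  17 = 4 · 4 + 1
  4 = 4 · 1 + 0
gcd(680, 359) = 1.
Track Bezout coefficients alongside the remainders: start with r₀ = 680 = a·1 + b·0 (s = 1, t = 0) and r₁ = 359 = a·0 + b·1 (s = 0, t = 1); each new remainder r_{k+1} = r_{k-1} − q_k·r_k inherits s_{k+1} = s_{k-1} − q_k·s_k, t_{k+1} = t_{k-1} − q_k·t_k, so r_k = a·s_k + b·t_k at every step:
  q = 1: r = 321, s = 1 − 1·0 = 1, t = 0 − 1·1 = -1  (check: 680·1 + 359·(-1) = 321)
  q = 1: r = 38, s = 0 − 1·1 = -1, t = 1 − 1·(-1) = 2  (check: 680·(-1) + 359·2 = 38)
  q = 8: r = 17, s = 1 − 8·(-1) = 9, t = -1 − 8·2 = -17  (check: 680·9 + 359·(-17) = 17)
  q = 2: r = 4, s = -1 − 2·9 = -19, t = 2 − 2·(-17) = 36  (check: 680·(-19) + 359·36 = 4)
  q = 4: r = 1, s = 9 − 4·(-19) = 85, t = -17 − 4·36 = -161  (check: 680·85 + 359·(-161) = 1)
The row with r = 1 (the gcd) gives the Bezout coefficients s = 85, t = -161.
Result: 680 · (85) + 359 · (-161) = 1.

gcd(680, 359) = 1; s = 85, t = -161 (check: 680·85 + 359·(-161) = 1).


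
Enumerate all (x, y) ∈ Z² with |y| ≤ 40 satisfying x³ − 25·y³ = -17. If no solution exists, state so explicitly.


The equation is x³ - 25y³ = -17. For fixed y, x³ = 25·y³ − 17, so a solution requires the RHS to be a perfect cube.
Strategy: iterate y from -40 to 40, compute RHS = 25·y³ − 17, and check whether it is a (positive or negative) perfect cube.
Check small values of y:
  y = 0: RHS = -17 is not a perfect cube.
  y = 1: RHS = 8 = (2)³ ⇒ x = 2 works.
  y = -1: RHS = -42 is not a perfect cube.
  y = 2: RHS = 183 is not a perfect cube.
  y = -2: RHS = -217 is not a perfect cube.
  y = 3: RHS = 658 is not a perfect cube.
  y = -3: RHS = -692 is not a perfect cube.
Continuing the search up to |y| = 40 finds no further solutions beyond those listed.
Collected solutions: (2, 1).

Solutions (with |y| ≤ 40): (2, 1).


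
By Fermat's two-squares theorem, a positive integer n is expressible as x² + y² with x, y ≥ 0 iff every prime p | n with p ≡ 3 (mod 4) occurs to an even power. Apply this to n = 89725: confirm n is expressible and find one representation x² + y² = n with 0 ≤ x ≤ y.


Step 1: Factor n = 89725 = 5^2 · 37 · 97.
Step 2: Check the mod-4 condition on each prime factor: 5 ≡ 1 (mod 4), exponent 2; 37 ≡ 1 (mod 4), exponent 1; 97 ≡ 1 (mod 4), exponent 1.
All primes ≡ 3 (mod 4) appear to even exponent (or don't appear), so by the two-squares theorem n IS expressible as a sum of two squares.
Step 3: Build a representation. Group n = k² · m with k = 5 and m = 37 · 97 = 3589 (a product of primes ≡ 1 (mod 4)); a representation of m scales to one of n via (k·x)² + (k·y)² = k²(x² + y²). Each prime p ≡ 1 (mod 4) is itself a sum of two squares; find a² by testing p − a² for a perfect square:
  37: 37 − 1² = 36 = 6² ⇒ 37 = 1² + 6².
  97: 97 − 1² = 96, 97 − 2² = 93, 97 − 3² = 88, 97 − 4² = 81 = 9² ⇒ 97 = 4² + 9².
  Combine using the Brahmagupta–Fibonacci identity (a² + b²)(c² + d²) = (ac − bd)² + (ad + bc)² = (ac + bd)² + (ad − bc)²:
  37 · 97 = 3589: from (1² + 6²)(4² + 9²), take (1·4 − 6·9, 1·9 + 6·4) = (4 − 54, 9 + 24) = (-50, 33); dropping signs (only squares matter) gives (50, 33); check 50² + 33² = 2500 + 1089 = 3589 ✓.
  Scale by k = 5: (5·50, 5·33) = (250, 165).
Step 4: Order so x ≤ y and verify: 165² + 250² = 27225 + 62500 = 89725 = n. ✓

n = 89725 = 165² + 250² (one valid representation with x ≤ y).


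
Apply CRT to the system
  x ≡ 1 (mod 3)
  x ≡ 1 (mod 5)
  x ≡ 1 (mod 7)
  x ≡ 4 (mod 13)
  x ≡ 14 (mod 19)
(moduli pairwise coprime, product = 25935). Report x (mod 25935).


Product of moduli M = 3 · 5 · 7 · 13 · 19 = 25935.
Merge one congruence at a time:
  Start: x ≡ 1 (mod 3).
  Combine with x ≡ 1 (mod 5); new modulus lcm = 15.
    Write x = 1 + 3·t and substitute into x ≡ 1 (mod 5): 3·t ≡ 1 − 1 = 0 (mod 5).
    The inverse of 3 mod 5 is 2 (since 3·2 = 6 = 1·5 + 1), so t ≡ 2·0 = 0 ≡ 0 (mod 5).
    Then x = 1 + 3·0 = 1, valid modulo lcm(3, 5) = 15: x ≡ 1 (mod 15).
  Combine with x ≡ 1 (mod 7); new modulus lcm = 105.
    Write x = 1 + 15·t and substitute into x ≡ 1 (mod 7): 15·t ≡ 1 − 1 = 0 (mod 7).
    Reduce coefficients mod 7: 1·t ≡ 0 (mod 7).
    So t ≡ 0 (mod 7).
    Then x = 1 + 15·0 = 1, valid modulo lcm(15, 7) = 105: x ≡ 1 (mod 105).
  Combine with x ≡ 4 (mod 13); new modulus lcm = 1365.
    Write x = 1 + 105·t and substitute into x ≡ 4 (mod 13): 105·t ≡ 4 − 1 = 3 (mod 13).
    Reduce coefficients mod 13: 1·t ≡ 3 (mod 13).
    So t ≡ 3 (mod 13).
    Then x = 1 + 105·3 = 316, valid modulo lcm(105, 13) = 1365: x ≡ 316 (mod 1365).
  Combine with x ≡ 14 (mod 19); new modulus lcm = 25935.
    Write x = 316 + 1365·t and substitute into x ≡ 14 (mod 19): 1365·t ≡ 14 − 316 = -302 (mod 19).
    Reduce coefficients mod 19: 16·t ≡ 2 (mod 19).
    The inverse of 16 mod 19 is 6 (since 16·6 = 96 = 5·19 + 1), so t ≡ 6·2 = 12 ≡ 12 (mod 19).
    Then x = 316 + 1365·12 = 16696, valid modulo lcm(1365, 19) = 25935: x ≡ 16696 (mod 25935).
Verify against each original: 16696 mod 3 = 1, 16696 mod 5 = 1, 16696 mod 7 = 1, 16696 mod 13 = 4, 16696 mod 19 = 14.

x ≡ 16696 (mod 25935).


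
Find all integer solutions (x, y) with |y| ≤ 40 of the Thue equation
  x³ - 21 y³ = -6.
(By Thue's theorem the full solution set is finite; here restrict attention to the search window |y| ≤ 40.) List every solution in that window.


The equation is x³ - 21y³ = -6. For fixed y, x³ = 21·y³ − 6, so a solution requires the RHS to be a perfect cube.
Strategy: iterate y from -40 to 40, compute RHS = 21·y³ − 6, and check whether it is a (positive or negative) perfect cube.
Check small values of y:
  y = 0: RHS = -6 is not a perfect cube.
  y = 1: RHS = 15 is not a perfect cube.
  y = -1: RHS = -27 = (-3)³ ⇒ x = -3 works.
  y = 2: RHS = 162 is not a perfect cube.
  y = -2: RHS = -174 is not a perfect cube.
  y = 3: RHS = 561 is not a perfect cube.
  y = -3: RHS = -573 is not a perfect cube.
Continuing the search up to |y| = 40 finds no further solutions beyond those listed.
Collected solutions: (-3, -1).

Solutions (with |y| ≤ 40): (-3, -1).


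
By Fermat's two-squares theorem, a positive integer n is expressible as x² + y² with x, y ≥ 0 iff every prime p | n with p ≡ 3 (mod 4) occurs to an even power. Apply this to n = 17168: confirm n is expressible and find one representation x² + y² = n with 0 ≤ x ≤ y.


Step 1: Factor n = 17168 = 2^4 · 29 · 37.
Step 2: Check the mod-4 condition on each prime factor: 2 = 2 (special); 29 ≡ 1 (mod 4), exponent 1; 37 ≡ 1 (mod 4), exponent 1.
All primes ≡ 3 (mod 4) appear to even exponent (or don't appear), so by the two-squares theorem n IS expressible as a sum of two squares.
Step 3: Build a representation. Group n = k² · m with k = 4 and m = 29 · 37 = 1073 (a product of primes ≡ 1 (mod 4)); a representation of m scales to one of n via (k·x)² + (k·y)² = k²(x² + y²). Each prime p ≡ 1 (mod 4) is itself a sum of two squares; find a² by testing p − a² for a perfect square:
  29: 29 − 1² = 28, 29 − 2² = 25 = 5² ⇒ 29 = 2² + 5².
  37: 37 − 1² = 36 = 6² ⇒ 37 = 1² + 6².
  Combine using the Brahmagupta–Fibonacci identity (a² + b²)(c² + d²) = (ac − bd)² + (ad + bc)² = (ac + bd)² + (ad − bc)²:
  29 · 37 = 1073: from (2² + 5²)(1² + 6²), take (2·1 − 5·6, 2·6 + 5·1) = (2 − 30, 12 + 5) = (-28, 17); dropping signs (only squares matter) gives (28, 17); check 28² + 17² = 784 + 289 = 1073 ✓.
  Scale by k = 4: (4·28, 4·17) = (112, 68).
Step 4: Order so x ≤ y and verify: 68² + 112² = 4624 + 12544 = 17168 = n. ✓

n = 17168 = 68² + 112² (one valid representation with x ≤ y).


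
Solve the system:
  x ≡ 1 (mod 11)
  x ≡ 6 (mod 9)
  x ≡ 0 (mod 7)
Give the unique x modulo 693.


Moduli 11, 9, 7 are pairwise coprime; by CRT there is a unique solution modulo M = 11 · 9 · 7 = 693.
Solve pairwise, accumulating the modulus:
  Start with x ≡ 1 (mod 11).
  Combine with x ≡ 6 (mod 9): since gcd(11, 9) = 1, we get a unique residue mod 99.
    Write x = 1 + 11·t and substitute into x ≡ 6 (mod 9): 11·t ≡ 6 − 1 = 5 (mod 9).
    Reduce coefficients mod 9: 2·t ≡ 5 (mod 9).
    The inverse of 2 mod 9 is 5 (since 2·5 = 10 = 1·9 + 1), so t ≡ 5·5 = 25 ≡ 7 (mod 9).
    Then x = 1 + 11·7 = 78, valid modulo lcm(11, 9) = 99: x ≡ 78 (mod 99).
  Combine with x ≡ 0 (mod 7): since gcd(99, 7) = 1, we get a unique residue mod 693.
    Write x = 78 + 99·t and substitute into x ≡ 0 (mod 7): 99·t ≡ 0 − 78 = -78 (mod 7).
    Reduce coefficients mod 7: 1·t ≡ 6 (mod 7).
    So t ≡ 6 (mod 7).
    Then x = 78 + 99·6 = 672, valid modulo lcm(99, 7) = 693: x ≡ 672 (mod 693).
Verify: 672 mod 11 = 1 ✓, 672 mod 9 = 6 ✓, 672 mod 7 = 0 ✓.

x ≡ 672 (mod 693).


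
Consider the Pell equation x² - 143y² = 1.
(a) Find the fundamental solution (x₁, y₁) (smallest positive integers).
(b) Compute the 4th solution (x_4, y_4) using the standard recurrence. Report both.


Step 1: Find the fundamental solution (x₁, y₁) of x² - 143y² = 1.
  Expand √143 as a continued fraction. a₀ = ⌊√143⌋ = 11; iterate m_{k+1} = d_k·a_k − m_k, d_{k+1} = (143 − m_{k+1}²)/d_k, a_{k+1} = ⌊(a₀ + m_{k+1})/d_{k+1}⌋ (starting m₀ = 0, d₀ = 1), with convergents p_k = a_k·p_{k-1} + p_{k-2}, q_k = a_k·q_{k-1} + q_{k-2} (p₋₁ = 1, q₋₁ = 0):
  k = 0: a₀ = 11; p₀/q₀ = 11/1; p₀² − 143·q₀² = 121 − 143 = -22.
  k = 1: m = 11, d = 22, a = ⌊(11 + 11)/22⌋ = 1; p/q = (1·11 + 1)/(1·1 + 0) = 12/1; p² − 143·q² = 144 − 143 = 1.
  The first convergent with p² − 143·q² = 1 gives the fundamental solution (x₁, y₁) = (12, 1).
Step 2: Apply the recurrence (x_{n+1}, y_{n+1}) = (x₁x_n + 143y₁y_n, x₁y_n + y₁x_n) repeatedly.
  From (x_1, y_1) = (12, 1): x_2 = 12·12 + 143·1·1 = 287; y_2 = 12·1 + 1·12 = 24.
  From (x_2, y_2) = (287, 24): x_3 = 12·287 + 143·1·24 = 6876; y_3 = 12·24 + 1·287 = 575.
  From (x_3, y_3) = (6876, 575): x_4 = 12·6876 + 143·1·575 = 164737; y_4 = 12·575 + 1·6876 = 13776.
Step 3: Verify x_4² - 143·y_4² = 27138279169 - 27138279168 = 1 (should be 1). ✓

(x_1, y_1) = (12, 1); (x_4, y_4) = (164737, 13776).


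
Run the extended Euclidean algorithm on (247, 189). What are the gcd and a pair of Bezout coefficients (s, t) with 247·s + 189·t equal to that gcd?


Euclidean algorithm on (247, 189) — divide until remainder is 0:
  247 = 1 · 189 + 58
  189 = 3 · 58 + 15
  58 = 3 · 15 + 13
  15 = 1 · 13 + 2
  13 = 6 · 2 + 1
  2 = 2 · 1 + 0
gcd(247, 189) = 1.
Track Bezout coefficients alongside the remainders: start with r₀ = 247 = a·1 + b·0 (s = 1, t = 0) and r₁ = 189 = a·0 + b·1 (s = 0, t = 1); each new remainder r_{k+1} = r_{k-1} − q_k·r_k inherits s_{k+1} = s_{k-1} − q_k·s_k, t_{k+1} = t_{k-1} − q_k·t_k, so r_k = a·s_k + b·t_k at every step:
  q = 1: r = 58, s = 1 − 1·0 = 1, t = 0 − 1·1 = -1  (check: 247·1 + 189·(-1) = 58)
  q = 3: r = 15, s = 0 − 3·1 = -3, t = 1 − 3·(-1) = 4  (check: 247·(-3) + 189·4 = 15)
  q = 3: r = 13, s = 1 − 3·(-3) = 10, t = -1 − 3·4 = -13  (check: 247·10 + 189·(-13) = 13)
  q = 1: r = 2, s = -3 − 1·10 = -13, t = 4 − 1·(-13) = 17  (check: 247·(-13) + 189·17 = 2)
  q = 6: r = 1, s = 10 − 6·(-13) = 88, t = -13 − 6·17 = -115  (check: 247·88 + 189·(-115) = 1)
The row with r = 1 (the gcd) gives the Bezout coefficients s = 88, t = -115.
Result: 247 · (88) + 189 · (-115) = 1.

gcd(247, 189) = 1; s = 88, t = -115 (check: 247·88 + 189·(-115) = 1).


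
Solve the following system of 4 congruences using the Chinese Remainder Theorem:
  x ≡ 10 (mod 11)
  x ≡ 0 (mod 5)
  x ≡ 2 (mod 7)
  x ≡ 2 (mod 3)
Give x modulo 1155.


Product of moduli M = 11 · 5 · 7 · 3 = 1155.
Merge one congruence at a time:
  Start: x ≡ 10 (mod 11).
  Combine with x ≡ 0 (mod 5); new modulus lcm = 55.
    Write x = 10 + 11·t and substitute into x ≡ 0 (mod 5): 11·t ≡ 0 − 10 = -10 (mod 5).
    Reduce coefficients mod 5: 1·t ≡ 0 (mod 5).
    So t ≡ 0 (mod 5).
    Then x = 10 + 11·0 = 10, valid modulo lcm(11, 5) = 55: x ≡ 10 (mod 55).
  Combine with x ≡ 2 (mod 7); new modulus lcm = 385.
    Write x = 10 + 55·t and substitute into x ≡ 2 (mod 7): 55·t ≡ 2 − 10 = -8 (mod 7).
    Reduce coefficients mod 7: 6·t ≡ 6 (mod 7).
    The inverse of 6 mod 7 is 6 (since 6·6 = 36 = 5·7 + 1), so t ≡ 6·6 = 36 ≡ 1 (mod 7).
    Then x = 10 + 55·1 = 65, valid modulo lcm(55, 7) = 385: x ≡ 65 (mod 385).
  Combine with x ≡ 2 (mod 3); new modulus lcm = 1155.
    Write x = 65 + 385·t and substitute into x ≡ 2 (mod 3): 385·t ≡ 2 − 65 = -63 (mod 3).
    Reduce coefficients mod 3: 1·t ≡ 0 (mod 3).
    So t ≡ 0 (mod 3).
    Then x = 65 + 385·0 = 65, valid modulo lcm(385, 3) = 1155: x ≡ 65 (mod 1155).
Verify against each original: 65 mod 11 = 10, 65 mod 5 = 0, 65 mod 7 = 2, 65 mod 3 = 2.

x ≡ 65 (mod 1155).


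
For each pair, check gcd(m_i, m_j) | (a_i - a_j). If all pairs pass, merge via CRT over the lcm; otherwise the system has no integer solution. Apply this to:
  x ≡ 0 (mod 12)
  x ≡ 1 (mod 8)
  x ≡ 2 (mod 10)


Moduli 12, 8, 10 are not pairwise coprime, so CRT works modulo lcm(m_i) when all pairwise compatibility conditions hold.
Pairwise compatibility: gcd(m_i, m_j) must divide a_i - a_j for every pair.
Merge one congruence at a time:
  Start: x ≡ 0 (mod 12).
  Combine with x ≡ 1 (mod 8): gcd(12, 8) = 4, and 1 - 0 = 1 is NOT divisible by 4.
    ⇒ system is inconsistent (no integer solution).

No solution (the system is inconsistent).


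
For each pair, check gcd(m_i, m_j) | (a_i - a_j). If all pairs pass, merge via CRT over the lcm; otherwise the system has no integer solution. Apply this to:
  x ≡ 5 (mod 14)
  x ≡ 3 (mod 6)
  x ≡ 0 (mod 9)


Moduli 14, 6, 9 are not pairwise coprime, so CRT works modulo lcm(m_i) when all pairwise compatibility conditions hold.
Pairwise compatibility: gcd(m_i, m_j) must divide a_i - a_j for every pair.
Merge one congruence at a time:
  Start: x ≡ 5 (mod 14).
  Combine with x ≡ 3 (mod 6): gcd(14, 6) = 2; 3 - 5 = -2, which IS divisible by 2, so compatible.
    Write x = 5 + 14·t and substitute into x ≡ 3 (mod 6): 14·t ≡ 3 − 5 = -2 (mod 6).
    Divide the congruence (and modulus) by g = 2: 7·t ≡ -1 (mod 3).
    Reduce coefficients mod 3: 1·t ≡ 2 (mod 3).
    So t ≡ 2 (mod 3).
    Then x = 5 + 14·2 = 33, valid modulo lcm(14, 6) = 42: x ≡ 33 (mod 42).
  Combine with x ≡ 0 (mod 9): gcd(42, 9) = 3; 0 - 33 = -33, which IS divisible by 3, so compatible.
    Write x = 33 + 42·t and substitute into x ≡ 0 (mod 9): 42·t ≡ 0 − 33 = -33 (mod 9).
    Divide the congruence (and modulus) by g = 3: 14·t ≡ -11 (mod 3).
    Reduce coefficients mod 3: 2·t ≡ 1 (mod 3).
    The inverse of 2 mod 3 is 2 (since 2·2 = 4 = 1·3 + 1), so t ≡ 2·1 = 2 ≡ 2 (mod 3).
    Then x = 33 + 42·2 = 117, valid modulo lcm(42, 9) = 126: x ≡ 117 (mod 126).
Verify: 117 mod 14 = 5, 117 mod 6 = 3, 117 mod 9 = 0.

x ≡ 117 (mod 126).


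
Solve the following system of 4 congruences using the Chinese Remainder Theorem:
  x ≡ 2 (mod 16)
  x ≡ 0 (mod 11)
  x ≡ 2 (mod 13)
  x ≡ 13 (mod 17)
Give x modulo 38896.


Product of moduli M = 16 · 11 · 13 · 17 = 38896.
Merge one congruence at a time:
  Start: x ≡ 2 (mod 16).
  Combine with x ≡ 0 (mod 11); new modulus lcm = 176.
    Write x = 2 + 16·t and substitute into x ≡ 0 (mod 11): 16·t ≡ 0 − 2 = -2 (mod 11).
    Reduce coefficients mod 11: 5·t ≡ 9 (mod 11).
    The inverse of 5 mod 11 is 9 (since 5·9 = 45 = 4·11 + 1), so t ≡ 9·9 = 81 ≡ 4 (mod 11).
    Then x = 2 + 16·4 = 66, valid modulo lcm(16, 11) = 176: x ≡ 66 (mod 176).
  Combine with x ≡ 2 (mod 13); new modulus lcm = 2288.
    Write x = 66 + 176·t and substitute into x ≡ 2 (mod 13): 176·t ≡ 2 − 66 = -64 (mod 13).
    Reduce coefficients mod 13: 7·t ≡ 1 (mod 13).
    The inverse of 7 mod 13 is 2 (since 7·2 = 14 = 1·13 + 1), so t ≡ 2·1 = 2 ≡ 2 (mod 13).
    Then x = 66 + 176·2 = 418, valid modulo lcm(176, 13) = 2288: x ≡ 418 (mod 2288).
  Combine with x ≡ 13 (mod 17); new modulus lcm = 38896.
    Write x = 418 + 2288·t and substitute into x ≡ 13 (mod 17): 2288·t ≡ 13 − 418 = -405 (mod 17).
    Reduce coefficients mod 17: 10·t ≡ 3 (mod 17).
    The inverse of 10 mod 17 is 12 (since 10·12 = 120 = 7·17 + 1), so t ≡ 12·3 = 36 ≡ 2 (mod 17).
    Then x = 418 + 2288·2 = 4994, valid modulo lcm(2288, 17) = 38896: x ≡ 4994 (mod 38896).
Verify against each original: 4994 mod 16 = 2, 4994 mod 11 = 0, 4994 mod 13 = 2, 4994 mod 17 = 13.

x ≡ 4994 (mod 38896).


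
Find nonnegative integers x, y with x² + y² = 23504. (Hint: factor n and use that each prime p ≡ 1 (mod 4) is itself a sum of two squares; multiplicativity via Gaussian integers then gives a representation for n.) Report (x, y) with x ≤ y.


Step 1: Factor n = 23504 = 2^4 · 13 · 113.
Step 2: Check the mod-4 condition on each prime factor: 2 = 2 (special); 13 ≡ 1 (mod 4), exponent 1; 113 ≡ 1 (mod 4), exponent 1.
All primes ≡ 3 (mod 4) appear to even exponent (or don't appear), so by the two-squares theorem n IS expressible as a sum of two squares.
Step 3: Build a representation. Group n = k² · m with k = 4 and m = 13 · 113 = 1469 (a product of primes ≡ 1 (mod 4)); a representation of m scales to one of n via (k·x)² + (k·y)² = k²(x² + y²). Each prime p ≡ 1 (mod 4) is itself a sum of two squares; find a² by testing p − a² for a perfect square:
  13: 13 − 1² = 12, 13 − 2² = 9 = 3² ⇒ 13 = 2² + 3².
  113: 113 − 1² = 112, 113 − 2² = 109, 113 − 3² = 104, 113 − 4² = 97, 113 − 5² = 88, 113 − 6² = 77, 113 − 7² = 64 = 8² ⇒ 113 = 7² + 8².
  Combine using the Brahmagupta–Fibonacci identity (a² + b²)(c² + d²) = (ac − bd)² + (ad + bc)² = (ac + bd)² + (ad − bc)²:
  13 · 113 = 1469: from (2² + 3²)(7² + 8²), take (2·7 − 3·8, 2·8 + 3·7) = (14 − 24, 16 + 21) = (-10, 37); dropping signs (only squares matter) gives (10, 37); check 10² + 37² = 100 + 1369 = 1469 ✓.
  Scale by k = 4: (4·10, 4·37) = (40, 148).
Step 4: Order so x ≤ y and verify: 40² + 148² = 1600 + 21904 = 23504 = n. ✓

n = 23504 = 40² + 148² (one valid representation with x ≤ y).


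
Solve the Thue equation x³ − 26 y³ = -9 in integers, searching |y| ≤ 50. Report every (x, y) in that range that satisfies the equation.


The equation is x³ - 26y³ = -9. For fixed y, x³ = 26·y³ − 9, so a solution requires the RHS to be a perfect cube.
Strategy: iterate y from -50 to 50, compute RHS = 26·y³ − 9, and check whether it is a (positive or negative) perfect cube.
Check small values of y:
  y = 0: RHS = -9 is not a perfect cube.
  y = 1: RHS = 17 is not a perfect cube.
  y = -1: RHS = -35 is not a perfect cube.
  y = 2: RHS = 199 is not a perfect cube.
  y = -2: RHS = -217 is not a perfect cube.
  y = 3: RHS = 693 is not a perfect cube.
  y = -3: RHS = -711 is not a perfect cube.
Continuing the search up to |y| = 50 finds no solutions either.
No (x, y) in the scanned range satisfies the equation.

No integer solutions with |y| ≤ 50.


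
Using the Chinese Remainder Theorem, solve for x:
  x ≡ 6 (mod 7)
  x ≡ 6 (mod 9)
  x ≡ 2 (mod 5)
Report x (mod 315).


Moduli 7, 9, 5 are pairwise coprime; by CRT there is a unique solution modulo M = 7 · 9 · 5 = 315.
Solve pairwise, accumulating the modulus:
  Start with x ≡ 6 (mod 7).
  Combine with x ≡ 6 (mod 9): since gcd(7, 9) = 1, we get a unique residue mod 63.
    Write x = 6 + 7·t and substitute into x ≡ 6 (mod 9): 7·t ≡ 6 − 6 = 0 (mod 9).
    The inverse of 7 mod 9 is 4 (since 7·4 = 28 = 3·9 + 1), so t ≡ 4·0 = 0 ≡ 0 (mod 9).
    Then x = 6 + 7·0 = 6, valid modulo lcm(7, 9) = 63: x ≡ 6 (mod 63).
  Combine with x ≡ 2 (mod 5): since gcd(63, 5) = 1, we get a unique residue mod 315.
    Write x = 6 + 63·t and substitute into x ≡ 2 (mod 5): 63·t ≡ 2 − 6 = -4 (mod 5).
    Reduce coefficients mod 5: 3·t ≡ 1 (mod 5).
    The inverse of 3 mod 5 is 2 (since 3·2 = 6 = 1·5 + 1), so t ≡ 2·1 = 2 ≡ 2 (mod 5).
    Then x = 6 + 63·2 = 132, valid modulo lcm(63, 5) = 315: x ≡ 132 (mod 315).
Verify: 132 mod 7 = 6 ✓, 132 mod 9 = 6 ✓, 132 mod 5 = 2 ✓.

x ≡ 132 (mod 315).


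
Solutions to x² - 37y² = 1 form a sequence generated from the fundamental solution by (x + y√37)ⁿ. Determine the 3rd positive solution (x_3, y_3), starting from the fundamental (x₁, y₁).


Step 1: Find the fundamental solution (x₁, y₁) of x² - 37y² = 1.
  Expand √37 as a continued fraction. a₀ = ⌊√37⌋ = 6; iterate m_{k+1} = d_k·a_k − m_k, d_{k+1} = (37 − m_{k+1}²)/d_k, a_{k+1} = ⌊(a₀ + m_{k+1})/d_{k+1}⌋ (starting m₀ = 0, d₀ = 1), with convergents p_k = a_k·p_{k-1} + p_{k-2}, q_k = a_k·q_{k-1} + q_{k-2} (p₋₁ = 1, q₋₁ = 0):
  k = 0: a₀ = 6; p₀/q₀ = 6/1; p₀² − 37·q₀² = 36 − 37 = -1.
  k = 1: m = 6, d = 1, a = ⌊(6 + 6)/1⌋ = 12; p/q = (12·6 + 1)/(12·1 + 0) = 73/12; p² − 37·q² = 5329 − 5328 = 1.
  The first convergent with p² − 37·q² = 1 gives the fundamental solution (x₁, y₁) = (73, 12).
Step 2: Apply the recurrence (x_{n+1}, y_{n+1}) = (x₁x_n + 37y₁y_n, x₁y_n + y₁x_n) repeatedly.
  From (x_1, y_1) = (73, 12): x_2 = 73·73 + 37·12·12 = 10657; y_2 = 73·12 + 12·73 = 1752.
  From (x_2, y_2) = (10657, 1752): x_3 = 73·10657 + 37·12·1752 = 1555849; y_3 = 73·1752 + 12·10657 = 255780.
Step 3: Verify x_3² - 37·y_3² = 2420666110801 - 2420666110800 = 1 (should be 1). ✓

(x_1, y_1) = (73, 12); (x_3, y_3) = (1555849, 255780).


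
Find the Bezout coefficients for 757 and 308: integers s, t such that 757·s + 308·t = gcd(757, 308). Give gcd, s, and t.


Euclidean algorithm on (757, 308) — divide until remainder is 0:
  757 = 2 · 308 + 141
  308 = 2 · 141 + 26
  141 = 5 · 26 + 11
  26 = 2 · 11 + 4
  11 = 2 · 4 + 3
  4 = 1 · 3 + 1
  3 = 3 · 1 + 0
gcd(757, 308) = 1.
Track Bezout coefficients alongside the remainders: start with r₀ = 757 = a·1 + b·0 (s = 1, t = 0) and r₁ = 308 = a·0 + b·1 (s = 0, t = 1); each new remainder r_{k+1} = r_{k-1} − q_k·r_k inherits s_{k+1} = s_{k-1} − q_k·s_k, t_{k+1} = t_{k-1} − q_k·t_k, so r_k = a·s_k + b·t_k at every step:
  q = 2: r = 141, s = 1 − 2·0 = 1, t = 0 − 2·1 = -2  (check: 757·1 + 308·(-2) = 141)
  q = 2: r = 26, s = 0 − 2·1 = -2, t = 1 − 2·(-2) = 5  (check: 757·(-2) + 308·5 = 26)
  q = 5: r = 11, s = 1 − 5·(-2) = 11, t = -2 − 5·5 = -27  (check: 757·11 + 308·(-27) = 11)
  q = 2: r = 4, s = -2 − 2·11 = -24, t = 5 − 2·(-27) = 59  (check: 757·(-24) + 308·59 = 4)
  q = 2: r = 3, s = 11 − 2·(-24) = 59, t = -27 − 2·59 = -145  (check: 757·59 + 308·(-145) = 3)
  q = 1: r = 1, s = -24 − 1·59 = -83, t = 59 − 1·(-145) = 204  (check: 757·(-83) + 308·204 = 1)
The row with r = 1 (the gcd) gives the Bezout coefficients s = -83, t = 204.
Result: 757 · (-83) + 308 · (204) = 1.

gcd(757, 308) = 1; s = -83, t = 204 (check: 757·(-83) + 308·204 = 1).


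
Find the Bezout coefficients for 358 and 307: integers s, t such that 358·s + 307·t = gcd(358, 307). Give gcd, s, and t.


Euclidean algorithm on (358, 307) — divide until remainder is 0:
  358 = 1 · 307 + 51
  307 = 6 · 51 + 1
  51 = 51 · 1 + 0
gcd(358, 307) = 1.
Track Bezout coefficients alongside the remainders: start with r₀ = 358 = a·1 + b·0 (s = 1, t = 0) and r₁ = 307 = a·0 + b·1 (s = 0, t = 1); each new remainder r_{k+1} = r_{k-1} − q_k·r_k inherits s_{k+1} = s_{k-1} − q_k·s_k, t_{k+1} = t_{k-1} − q_k·t_k, so r_k = a·s_k + b·t_k at every step:
  q = 1: r = 51, s = 1 − 1·0 = 1, t = 0 − 1·1 = -1  (check: 358·1 + 307·(-1) = 51)
  q = 6: r = 1, s = 0 − 6·1 = -6, t = 1 − 6·(-1) = 7  (check: 358·(-6) + 307·7 = 1)
The row with r = 1 (the gcd) gives the Bezout coefficients s = -6, t = 7.
Result: 358 · (-6) + 307 · (7) = 1.

gcd(358, 307) = 1; s = -6, t = 7 (check: 358·(-6) + 307·7 = 1).


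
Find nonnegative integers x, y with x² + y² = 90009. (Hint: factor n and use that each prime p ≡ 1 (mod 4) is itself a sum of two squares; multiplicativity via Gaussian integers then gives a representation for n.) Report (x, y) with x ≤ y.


Step 1: Factor n = 90009 = 3^2 · 73 · 137.
Step 2: Check the mod-4 condition on each prime factor: 3 ≡ 3 (mod 4), exponent 2 (must be even); 73 ≡ 1 (mod 4), exponent 1; 137 ≡ 1 (mod 4), exponent 1.
All primes ≡ 3 (mod 4) appear to even exponent (or don't appear), so by the two-squares theorem n IS expressible as a sum of two squares.
Step 3: Build a representation. Group n = k² · m with k = 3 and m = 73 · 137 = 10001 (a product of primes ≡ 1 (mod 4)); a representation of m scales to one of n via (k·x)² + (k·y)² = k²(x² + y²). Each prime p ≡ 1 (mod 4) is itself a sum of two squares; find a² by testing p − a² for a perfect square:
  73: 73 − 1² = 72, 73 − 2² = 69, 73 − 3² = 64 = 8² ⇒ 73 = 3² + 8².
  137: 137 − 1² = 136, 137 − 2² = 133, 137 − 3² = 128, 137 − 4² = 121 = 11² ⇒ 137 = 4² + 11².
  Combine using the Brahmagupta–Fibonacci identity (a² + b²)(c² + d²) = (ac − bd)² + (ad + bc)² = (ac + bd)² + (ad − bc)²:
  73 · 137 = 10001: from (3² + 8²)(4² + 11²), take (3·4 − 8·11, 3·11 + 8·4) = (12 − 88, 33 + 32) = (-76, 65); dropping signs (only squares matter) gives (76, 65); check 76² + 65² = 5776 + 4225 = 10001 ✓.
  Scale by k = 3: (3·76, 3·65) = (228, 195).
Step 4: Order so x ≤ y and verify: 195² + 228² = 38025 + 51984 = 90009 = n. ✓

n = 90009 = 195² + 228² (one valid representation with x ≤ y).


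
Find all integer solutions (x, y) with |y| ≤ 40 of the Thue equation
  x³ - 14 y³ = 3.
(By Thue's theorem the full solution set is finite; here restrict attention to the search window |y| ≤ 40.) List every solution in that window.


The equation is x³ - 14y³ = 3. For fixed y, x³ = 14·y³ + 3, so a solution requires the RHS to be a perfect cube.
Strategy: iterate y from -40 to 40, compute RHS = 14·y³ + 3, and check whether it is a (positive or negative) perfect cube.
Check small values of y:
  y = 0: RHS = 3 is not a perfect cube.
  y = 1: RHS = 17 is not a perfect cube.
  y = -1: RHS = -11 is not a perfect cube.
  y = 2: RHS = 115 is not a perfect cube.
  y = -2: RHS = -109 is not a perfect cube.
  y = 3: RHS = 381 is not a perfect cube.
  y = -3: RHS = -375 is not a perfect cube.
Continuing the search up to |y| = 40 finds no solutions either.
No (x, y) in the scanned range satisfies the equation.

No integer solutions with |y| ≤ 40.


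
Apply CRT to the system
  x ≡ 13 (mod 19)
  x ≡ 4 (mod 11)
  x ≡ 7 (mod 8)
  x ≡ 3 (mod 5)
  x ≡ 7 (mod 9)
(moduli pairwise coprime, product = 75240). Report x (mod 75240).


Product of moduli M = 19 · 11 · 8 · 5 · 9 = 75240.
Merge one congruence at a time:
  Start: x ≡ 13 (mod 19).
  Combine with x ≡ 4 (mod 11); new modulus lcm = 209.
    Write x = 13 + 19·t and substitute into x ≡ 4 (mod 11): 19·t ≡ 4 − 13 = -9 (mod 11).
    Reduce coefficients mod 11: 8·t ≡ 2 (mod 11).
    The inverse of 8 mod 11 is 7 (since 8·7 = 56 = 5·11 + 1), so t ≡ 7·2 = 14 ≡ 3 (mod 11).
    Then x = 13 + 19·3 = 70, valid modulo lcm(19, 11) = 209: x ≡ 70 (mod 209).
  Combine with x ≡ 7 (mod 8); new modulus lcm = 1672.
    Write x = 70 + 209·t and substitute into x ≡ 7 (mod 8): 209·t ≡ 7 − 70 = -63 (mod 8).
    Reduce coefficients mod 8: 1·t ≡ 1 (mod 8).
    So t ≡ 1 (mod 8).
    Then x = 70 + 209·1 = 279, valid modulo lcm(209, 8) = 1672: x ≡ 279 (mod 1672).
  Combine with x ≡ 3 (mod 5); new modulus lcm = 8360.
    Write x = 279 + 1672·t and substitute into x ≡ 3 (mod 5): 1672·t ≡ 3 − 279 = -276 (mod 5).
    Reduce coefficients mod 5: 2·t ≡ 4 (mod 5).
    The inverse of 2 mod 5 is 3 (since 2·3 = 6 = 1·5 + 1), so t ≡ 3·4 = 12 ≡ 2 (mod 5).
    Then x = 279 + 1672·2 = 3623, valid modulo lcm(1672, 5) = 8360: x ≡ 3623 (mod 8360).
  Combine with x ≡ 7 (mod 9); new modulus lcm = 75240.
    Write x = 3623 + 8360·t and substitute into x ≡ 7 (mod 9): 8360·t ≡ 7 − 3623 = -3616 (mod 9).
    Reduce coefficients mod 9: 8·t ≡ 2 (mod 9).
    The inverse of 8 mod 9 is 8 (since 8·8 = 64 = 7·9 + 1), so t ≡ 8·2 = 16 ≡ 7 (mod 9).
    Then x = 3623 + 8360·7 = 62143, valid modulo lcm(8360, 9) = 75240: x ≡ 62143 (mod 75240).
Verify against each original: 62143 mod 19 = 13, 62143 mod 11 = 4, 62143 mod 8 = 7, 62143 mod 5 = 3, 62143 mod 9 = 7.

x ≡ 62143 (mod 75240).


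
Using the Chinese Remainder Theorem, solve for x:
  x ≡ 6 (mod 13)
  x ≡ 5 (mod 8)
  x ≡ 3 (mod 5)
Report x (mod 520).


Moduli 13, 8, 5 are pairwise coprime; by CRT there is a unique solution modulo M = 13 · 8 · 5 = 520.
Solve pairwise, accumulating the modulus:
  Start with x ≡ 6 (mod 13).
  Combine with x ≡ 5 (mod 8): since gcd(13, 8) = 1, we get a unique residue mod 104.
    Write x = 6 + 13·t and substitute into x ≡ 5 (mod 8): 13·t ≡ 5 − 6 = -1 (mod 8).
    Reduce coefficients mod 8: 5·t ≡ 7 (mod 8).
    The inverse of 5 mod 8 is 5 (since 5·5 = 25 = 3·8 + 1), so t ≡ 5·7 = 35 ≡ 3 (mod 8).
    Then x = 6 + 13·3 = 45, valid modulo lcm(13, 8) = 104: x ≡ 45 (mod 104).
  Combine with x ≡ 3 (mod 5): since gcd(104, 5) = 1, we get a unique residue mod 520.
    Write x = 45 + 104·t and substitute into x ≡ 3 (mod 5): 104·t ≡ 3 − 45 = -42 (mod 5).
    Reduce coefficients mod 5: 4·t ≡ 3 (mod 5).
    The inverse of 4 mod 5 is 4 (since 4·4 = 16 = 3·5 + 1), so t ≡ 4·3 = 12 ≡ 2 (mod 5).
    Then x = 45 + 104·2 = 253, valid modulo lcm(104, 5) = 520: x ≡ 253 (mod 520).
Verify: 253 mod 13 = 6 ✓, 253 mod 8 = 5 ✓, 253 mod 5 = 3 ✓.

x ≡ 253 (mod 520).


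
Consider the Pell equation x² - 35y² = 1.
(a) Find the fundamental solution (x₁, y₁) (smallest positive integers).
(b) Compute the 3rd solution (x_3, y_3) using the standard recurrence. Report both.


Step 1: Find the fundamental solution (x₁, y₁) of x² - 35y² = 1.
  Expand √35 as a continued fraction. a₀ = ⌊√35⌋ = 5; iterate m_{k+1} = d_k·a_k − m_k, d_{k+1} = (35 − m_{k+1}²)/d_k, a_{k+1} = ⌊(a₀ + m_{k+1})/d_{k+1}⌋ (starting m₀ = 0, d₀ = 1), with convergents p_k = a_k·p_{k-1} + p_{k-2}, q_k = a_k·q_{k-1} + q_{k-2} (p₋₁ = 1, q₋₁ = 0):
  k = 0: a₀ = 5; p₀/q₀ = 5/1; p₀² − 35·q₀² = 25 − 35 = -10.
  k = 1: m = 5, d = 10, a = ⌊(5 + 5)/10⌋ = 1; p/q = (1·5 + 1)/(1·1 + 0) = 6/1; p² − 35·q² = 36 − 35 = 1.
  The first convergent with p² − 35·q² = 1 gives the fundamental solution (x₁, y₁) = (6, 1).
Step 2: Apply the recurrence (x_{n+1}, y_{n+1}) = (x₁x_n + 35y₁y_n, x₁y_n + y₁x_n) repeatedly.
  From (x_1, y_1) = (6, 1): x_2 = 6·6 + 35·1·1 = 71; y_2 = 6·1 + 1·6 = 12.
  From (x_2, y_2) = (71, 12): x_3 = 6·71 + 35·1·12 = 846; y_3 = 6·12 + 1·71 = 143.
Step 3: Verify x_3² - 35·y_3² = 715716 - 715715 = 1 (should be 1). ✓

(x_1, y_1) = (6, 1); (x_3, y_3) = (846, 143).
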